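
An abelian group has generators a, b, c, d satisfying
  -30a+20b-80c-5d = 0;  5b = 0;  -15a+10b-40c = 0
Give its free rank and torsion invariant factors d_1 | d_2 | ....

Answer: M ≅ ℤ^1 ⊕ ℤ/5 ⊕ ℤ/5 ⊕ ℤ/5

Derivation:
rank_ℚ(R)=3; free=4−3=1
SNF(R) diag = [5, 5, 5] → torsion [5, 5, 5]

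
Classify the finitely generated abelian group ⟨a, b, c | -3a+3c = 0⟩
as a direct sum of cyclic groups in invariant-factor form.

Answer: M ≅ ℤ^2 ⊕ ℤ/3

Derivation:
rank_ℚ(R)=1; free=3−1=2
SNF(R) diag = [3] → torsion [3]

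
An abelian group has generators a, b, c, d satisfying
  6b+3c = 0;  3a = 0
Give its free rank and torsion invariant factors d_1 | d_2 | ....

rank_ℚ(R)=2; free=4−2=2
SNF(R) diag = [3, 3] → torsion [3, 3]

Answer: M ≅ ℤ^2 ⊕ ℤ/3 ⊕ ℤ/3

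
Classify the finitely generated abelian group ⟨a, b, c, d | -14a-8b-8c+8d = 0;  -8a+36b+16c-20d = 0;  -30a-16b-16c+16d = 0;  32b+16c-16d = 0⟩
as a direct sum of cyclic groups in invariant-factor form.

Answer: M ≅ ℤ/2 ⊕ ℤ/4 ⊕ ℤ/8 ⊕ ℤ/16

Derivation:
rank_ℚ(R)=4; free=4−4=0
SNF(R) diag = [2, 4, 8, 16] → torsion [2, 4, 8, 16]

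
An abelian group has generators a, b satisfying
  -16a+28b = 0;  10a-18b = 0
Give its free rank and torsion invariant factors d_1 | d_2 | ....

rank_ℚ(R)=2; free=2−2=0
SNF(R) diag = [2, 4] → torsion [2, 4]

Answer: M ≅ ℤ/2 ⊕ ℤ/4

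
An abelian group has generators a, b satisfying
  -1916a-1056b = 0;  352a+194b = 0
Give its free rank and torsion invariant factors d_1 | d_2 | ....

Answer: M ≅ ℤ/2 ⊕ ℤ/4

Derivation:
rank_ℚ(R)=2; free=2−2=0
SNF(R) diag = [2, 4] → torsion [2, 4]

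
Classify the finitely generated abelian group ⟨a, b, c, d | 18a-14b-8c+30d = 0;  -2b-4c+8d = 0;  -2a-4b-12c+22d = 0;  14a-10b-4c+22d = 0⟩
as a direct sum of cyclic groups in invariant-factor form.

rank_ℚ(R)=4; free=4−4=0
SNF(R) diag = [2, 2, 4, 12] → torsion [2, 2, 4, 12]

Answer: M ≅ ℤ/2 ⊕ ℤ/2 ⊕ ℤ/4 ⊕ ℤ/12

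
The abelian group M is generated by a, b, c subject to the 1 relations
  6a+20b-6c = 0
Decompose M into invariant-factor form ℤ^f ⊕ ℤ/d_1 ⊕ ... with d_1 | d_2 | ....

Answer: M ≅ ℤ^2 ⊕ ℤ/2

Derivation:
rank_ℚ(R)=1; free=3−1=2
SNF(R) diag = [2] → torsion [2]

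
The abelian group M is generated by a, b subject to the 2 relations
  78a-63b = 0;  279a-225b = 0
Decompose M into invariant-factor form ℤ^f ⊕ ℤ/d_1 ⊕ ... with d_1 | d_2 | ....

Answer: M ≅ ℤ/3 ⊕ ℤ/9

Derivation:
rank_ℚ(R)=2; free=2−2=0
SNF(R) diag = [3, 9] → torsion [3, 9]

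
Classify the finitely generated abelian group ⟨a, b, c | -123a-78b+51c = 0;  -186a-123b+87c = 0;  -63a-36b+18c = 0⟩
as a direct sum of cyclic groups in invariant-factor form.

Answer: M ≅ ℤ/3 ⊕ ℤ/9 ⊕ ℤ/9

Derivation:
rank_ℚ(R)=3; free=3−3=0
SNF(R) diag = [3, 9, 9] → torsion [3, 9, 9]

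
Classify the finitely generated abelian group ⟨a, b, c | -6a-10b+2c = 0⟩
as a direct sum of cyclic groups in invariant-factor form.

Answer: M ≅ ℤ^2 ⊕ ℤ/2

Derivation:
rank_ℚ(R)=1; free=3−1=2
SNF(R) diag = [2] → torsion [2]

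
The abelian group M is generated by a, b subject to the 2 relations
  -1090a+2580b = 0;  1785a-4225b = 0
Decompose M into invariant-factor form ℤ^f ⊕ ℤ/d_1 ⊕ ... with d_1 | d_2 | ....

rank_ℚ(R)=2; free=2−2=0
SNF(R) diag = [5, 10] → torsion [5, 10]

Answer: M ≅ ℤ/5 ⊕ ℤ/10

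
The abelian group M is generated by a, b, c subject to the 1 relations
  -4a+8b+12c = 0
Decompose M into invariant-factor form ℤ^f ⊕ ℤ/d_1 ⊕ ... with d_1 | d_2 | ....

rank_ℚ(R)=1; free=3−1=2
SNF(R) diag = [4] → torsion [4]

Answer: M ≅ ℤ^2 ⊕ ℤ/4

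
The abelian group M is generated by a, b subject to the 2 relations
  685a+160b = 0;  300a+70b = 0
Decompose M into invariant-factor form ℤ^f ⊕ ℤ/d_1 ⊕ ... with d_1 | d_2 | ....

Answer: M ≅ ℤ/5 ⊕ ℤ/10

Derivation:
rank_ℚ(R)=2; free=2−2=0
SNF(R) diag = [5, 10] → torsion [5, 10]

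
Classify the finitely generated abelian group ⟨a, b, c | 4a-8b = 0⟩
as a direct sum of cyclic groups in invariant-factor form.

Answer: M ≅ ℤ^2 ⊕ ℤ/4

Derivation:
rank_ℚ(R)=1; free=3−1=2
SNF(R) diag = [4] → torsion [4]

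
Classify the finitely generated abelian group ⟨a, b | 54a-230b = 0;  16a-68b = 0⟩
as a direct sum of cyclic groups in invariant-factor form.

rank_ℚ(R)=2; free=2−2=0
SNF(R) diag = [2, 4] → torsion [2, 4]

Answer: M ≅ ℤ/2 ⊕ ℤ/4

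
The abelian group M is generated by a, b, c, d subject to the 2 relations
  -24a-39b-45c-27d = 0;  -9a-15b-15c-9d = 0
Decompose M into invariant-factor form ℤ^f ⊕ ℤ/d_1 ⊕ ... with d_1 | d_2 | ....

rank_ℚ(R)=2; free=4−2=2
SNF(R) diag = [3, 3] → torsion [3, 3]

Answer: M ≅ ℤ^2 ⊕ ℤ/3 ⊕ ℤ/3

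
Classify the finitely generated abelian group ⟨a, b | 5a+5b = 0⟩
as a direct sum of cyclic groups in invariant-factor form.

rank_ℚ(R)=1; free=2−1=1
SNF(R) diag = [5] → torsion [5]

Answer: M ≅ ℤ^1 ⊕ ℤ/5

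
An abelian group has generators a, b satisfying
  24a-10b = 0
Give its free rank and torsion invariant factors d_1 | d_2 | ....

rank_ℚ(R)=1; free=2−1=1
SNF(R) diag = [2] → torsion [2]

Answer: M ≅ ℤ^1 ⊕ ℤ/2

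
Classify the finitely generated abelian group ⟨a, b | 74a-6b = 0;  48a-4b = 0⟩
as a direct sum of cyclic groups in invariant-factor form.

rank_ℚ(R)=2; free=2−2=0
SNF(R) diag = [2, 4] → torsion [2, 4]

Answer: M ≅ ℤ/2 ⊕ ℤ/4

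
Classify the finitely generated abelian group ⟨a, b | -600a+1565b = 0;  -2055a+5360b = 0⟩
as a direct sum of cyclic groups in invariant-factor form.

rank_ℚ(R)=2; free=2−2=0
SNF(R) diag = [5, 15] → torsion [5, 15]

Answer: M ≅ ℤ/5 ⊕ ℤ/15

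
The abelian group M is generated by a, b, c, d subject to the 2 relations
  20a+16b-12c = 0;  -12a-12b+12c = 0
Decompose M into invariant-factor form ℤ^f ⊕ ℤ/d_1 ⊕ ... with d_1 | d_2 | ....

Answer: M ≅ ℤ^2 ⊕ ℤ/4 ⊕ ℤ/12

Derivation:
rank_ℚ(R)=2; free=4−2=2
SNF(R) diag = [4, 12] → torsion [4, 12]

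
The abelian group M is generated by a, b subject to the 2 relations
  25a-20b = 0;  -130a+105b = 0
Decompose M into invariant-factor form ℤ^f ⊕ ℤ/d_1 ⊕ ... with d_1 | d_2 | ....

rank_ℚ(R)=2; free=2−2=0
SNF(R) diag = [5, 5] → torsion [5, 5]

Answer: M ≅ ℤ/5 ⊕ ℤ/5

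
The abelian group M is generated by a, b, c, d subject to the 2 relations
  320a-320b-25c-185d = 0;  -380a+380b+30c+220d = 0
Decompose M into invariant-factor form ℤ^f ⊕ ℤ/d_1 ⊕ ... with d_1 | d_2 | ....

rank_ℚ(R)=2; free=4−2=2
SNF(R) diag = [5, 10] → torsion [5, 10]

Answer: M ≅ ℤ^2 ⊕ ℤ/5 ⊕ ℤ/10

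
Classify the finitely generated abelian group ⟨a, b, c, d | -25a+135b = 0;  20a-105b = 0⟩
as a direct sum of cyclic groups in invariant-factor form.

rank_ℚ(R)=2; free=4−2=2
SNF(R) diag = [5, 15] → torsion [5, 15]

Answer: M ≅ ℤ^2 ⊕ ℤ/5 ⊕ ℤ/15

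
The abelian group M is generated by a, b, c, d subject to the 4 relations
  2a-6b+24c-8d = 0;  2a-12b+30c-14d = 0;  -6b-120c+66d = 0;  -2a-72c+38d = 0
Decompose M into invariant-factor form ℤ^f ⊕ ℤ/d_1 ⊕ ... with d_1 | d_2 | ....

Answer: M ≅ ℤ/2 ⊕ ℤ/6 ⊕ ℤ/18 ⊕ ℤ/36

Derivation:
rank_ℚ(R)=4; free=4−4=0
SNF(R) diag = [2, 6, 18, 36] → torsion [2, 6, 18, 36]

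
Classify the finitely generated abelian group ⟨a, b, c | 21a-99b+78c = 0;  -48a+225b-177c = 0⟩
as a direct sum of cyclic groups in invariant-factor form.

Answer: M ≅ ℤ^1 ⊕ ℤ/3 ⊕ ℤ/9

Derivation:
rank_ℚ(R)=2; free=3−2=1
SNF(R) diag = [3, 9] → torsion [3, 9]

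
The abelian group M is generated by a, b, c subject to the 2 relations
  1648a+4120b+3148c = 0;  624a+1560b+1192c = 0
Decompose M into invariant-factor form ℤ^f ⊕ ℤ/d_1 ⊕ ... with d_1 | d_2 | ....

Answer: M ≅ ℤ^1 ⊕ ℤ/4 ⊕ ℤ/8

Derivation:
rank_ℚ(R)=2; free=3−2=1
SNF(R) diag = [4, 8] → torsion [4, 8]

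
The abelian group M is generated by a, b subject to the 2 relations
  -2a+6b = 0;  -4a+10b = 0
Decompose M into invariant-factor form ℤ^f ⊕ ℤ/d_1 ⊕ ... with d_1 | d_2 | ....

Answer: M ≅ ℤ/2 ⊕ ℤ/2

Derivation:
rank_ℚ(R)=2; free=2−2=0
SNF(R) diag = [2, 2] → torsion [2, 2]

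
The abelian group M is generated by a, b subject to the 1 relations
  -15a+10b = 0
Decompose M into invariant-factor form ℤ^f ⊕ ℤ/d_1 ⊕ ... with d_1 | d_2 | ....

rank_ℚ(R)=1; free=2−1=1
SNF(R) diag = [5] → torsion [5]

Answer: M ≅ ℤ^1 ⊕ ℤ/5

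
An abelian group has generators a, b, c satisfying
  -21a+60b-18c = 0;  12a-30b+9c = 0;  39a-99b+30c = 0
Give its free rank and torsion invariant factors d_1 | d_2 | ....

Answer: M ≅ ℤ/3 ⊕ ℤ/3 ⊕ ℤ/3

Derivation:
rank_ℚ(R)=3; free=3−3=0
SNF(R) diag = [3, 3, 3] → torsion [3, 3, 3]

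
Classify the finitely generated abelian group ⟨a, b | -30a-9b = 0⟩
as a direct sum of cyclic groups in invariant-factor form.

Answer: M ≅ ℤ^1 ⊕ ℤ/3

Derivation:
rank_ℚ(R)=1; free=2−1=1
SNF(R) diag = [3] → torsion [3]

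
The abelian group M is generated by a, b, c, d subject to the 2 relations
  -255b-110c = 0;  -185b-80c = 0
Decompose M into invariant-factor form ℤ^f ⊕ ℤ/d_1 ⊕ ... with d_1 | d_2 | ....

Answer: M ≅ ℤ^2 ⊕ ℤ/5 ⊕ ℤ/10

Derivation:
rank_ℚ(R)=2; free=4−2=2
SNF(R) diag = [5, 10] → torsion [5, 10]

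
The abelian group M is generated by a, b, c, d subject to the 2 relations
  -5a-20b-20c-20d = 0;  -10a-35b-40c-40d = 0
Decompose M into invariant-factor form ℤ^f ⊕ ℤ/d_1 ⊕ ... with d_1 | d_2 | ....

Answer: M ≅ ℤ^2 ⊕ ℤ/5 ⊕ ℤ/5

Derivation:
rank_ℚ(R)=2; free=4−2=2
SNF(R) diag = [5, 5] → torsion [5, 5]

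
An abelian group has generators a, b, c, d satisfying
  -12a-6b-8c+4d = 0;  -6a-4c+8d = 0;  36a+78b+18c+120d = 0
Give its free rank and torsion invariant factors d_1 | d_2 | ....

rank_ℚ(R)=3; free=4−3=1
SNF(R) diag = [2, 6, 18] → torsion [2, 6, 18]

Answer: M ≅ ℤ^1 ⊕ ℤ/2 ⊕ ℤ/6 ⊕ ℤ/18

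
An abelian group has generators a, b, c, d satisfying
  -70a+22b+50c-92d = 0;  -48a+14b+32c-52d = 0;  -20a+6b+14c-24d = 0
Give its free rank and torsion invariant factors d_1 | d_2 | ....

Answer: M ≅ ℤ^1 ⊕ ℤ/2 ⊕ ℤ/2 ⊕ ℤ/6

Derivation:
rank_ℚ(R)=3; free=4−3=1
SNF(R) diag = [2, 2, 6] → torsion [2, 2, 6]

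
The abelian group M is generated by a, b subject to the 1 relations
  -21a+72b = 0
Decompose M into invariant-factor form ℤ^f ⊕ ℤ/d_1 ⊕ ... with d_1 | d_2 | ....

rank_ℚ(R)=1; free=2−1=1
SNF(R) diag = [3] → torsion [3]

Answer: M ≅ ℤ^1 ⊕ ℤ/3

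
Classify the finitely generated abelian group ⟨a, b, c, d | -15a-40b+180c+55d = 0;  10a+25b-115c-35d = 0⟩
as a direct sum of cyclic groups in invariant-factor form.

Answer: M ≅ ℤ^2 ⊕ ℤ/5 ⊕ ℤ/5

Derivation:
rank_ℚ(R)=2; free=4−2=2
SNF(R) diag = [5, 5] → torsion [5, 5]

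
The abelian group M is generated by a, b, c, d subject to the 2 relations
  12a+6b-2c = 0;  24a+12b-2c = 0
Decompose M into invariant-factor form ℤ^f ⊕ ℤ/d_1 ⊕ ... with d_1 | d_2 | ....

Answer: M ≅ ℤ^2 ⊕ ℤ/2 ⊕ ℤ/6

Derivation:
rank_ℚ(R)=2; free=4−2=2
SNF(R) diag = [2, 6] → torsion [2, 6]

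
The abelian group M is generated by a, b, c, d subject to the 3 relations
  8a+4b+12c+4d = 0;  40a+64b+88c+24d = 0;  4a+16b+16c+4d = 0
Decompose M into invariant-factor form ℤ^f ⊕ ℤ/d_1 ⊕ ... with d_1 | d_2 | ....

Answer: M ≅ ℤ^1 ⊕ ℤ/4 ⊕ ℤ/4 ⊕ ℤ/8

Derivation:
rank_ℚ(R)=3; free=4−3=1
SNF(R) diag = [4, 4, 8] → torsion [4, 4, 8]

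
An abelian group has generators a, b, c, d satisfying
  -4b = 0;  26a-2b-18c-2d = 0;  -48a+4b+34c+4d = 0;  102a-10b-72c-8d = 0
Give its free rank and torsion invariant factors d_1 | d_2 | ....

rank_ℚ(R)=4; free=4−4=0
SNF(R) diag = [2, 2, 2, 4] → torsion [2, 2, 2, 4]

Answer: M ≅ ℤ/2 ⊕ ℤ/2 ⊕ ℤ/2 ⊕ ℤ/4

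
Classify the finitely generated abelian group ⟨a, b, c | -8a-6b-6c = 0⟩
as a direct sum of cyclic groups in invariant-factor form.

rank_ℚ(R)=1; free=3−1=2
SNF(R) diag = [2] → torsion [2]

Answer: M ≅ ℤ^2 ⊕ ℤ/2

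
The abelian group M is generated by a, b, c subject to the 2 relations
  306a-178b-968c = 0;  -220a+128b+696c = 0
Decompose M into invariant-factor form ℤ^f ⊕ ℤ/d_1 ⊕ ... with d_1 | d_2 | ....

rank_ℚ(R)=2; free=3−2=1
SNF(R) diag = [2, 4] → torsion [2, 4]

Answer: M ≅ ℤ^1 ⊕ ℤ/2 ⊕ ℤ/4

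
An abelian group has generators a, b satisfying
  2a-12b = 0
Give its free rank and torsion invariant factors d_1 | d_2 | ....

rank_ℚ(R)=1; free=2−1=1
SNF(R) diag = [2] → torsion [2]

Answer: M ≅ ℤ^1 ⊕ ℤ/2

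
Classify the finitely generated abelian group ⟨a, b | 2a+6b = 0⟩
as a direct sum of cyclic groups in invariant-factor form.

rank_ℚ(R)=1; free=2−1=1
SNF(R) diag = [2] → torsion [2]

Answer: M ≅ ℤ^1 ⊕ ℤ/2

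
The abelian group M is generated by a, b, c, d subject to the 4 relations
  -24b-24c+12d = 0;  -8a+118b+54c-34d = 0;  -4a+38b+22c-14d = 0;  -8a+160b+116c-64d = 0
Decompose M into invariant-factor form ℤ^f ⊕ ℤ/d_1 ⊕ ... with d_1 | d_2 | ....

rank_ℚ(R)=4; free=4−4=0
SNF(R) diag = [2, 4, 12, 12] → torsion [2, 4, 12, 12]

Answer: M ≅ ℤ/2 ⊕ ℤ/4 ⊕ ℤ/12 ⊕ ℤ/12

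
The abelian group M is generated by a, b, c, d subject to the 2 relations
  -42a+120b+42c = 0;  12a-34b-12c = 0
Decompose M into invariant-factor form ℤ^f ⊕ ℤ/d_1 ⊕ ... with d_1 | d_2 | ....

Answer: M ≅ ℤ^2 ⊕ ℤ/2 ⊕ ℤ/6

Derivation:
rank_ℚ(R)=2; free=4−2=2
SNF(R) diag = [2, 6] → torsion [2, 6]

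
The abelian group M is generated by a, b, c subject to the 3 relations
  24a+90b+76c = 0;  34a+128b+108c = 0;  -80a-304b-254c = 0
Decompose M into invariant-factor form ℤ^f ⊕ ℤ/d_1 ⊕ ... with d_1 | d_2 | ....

Answer: M ≅ ℤ/2 ⊕ ℤ/2 ⊕ ℤ/6

Derivation:
rank_ℚ(R)=3; free=3−3=0
SNF(R) diag = [2, 2, 6] → torsion [2, 2, 6]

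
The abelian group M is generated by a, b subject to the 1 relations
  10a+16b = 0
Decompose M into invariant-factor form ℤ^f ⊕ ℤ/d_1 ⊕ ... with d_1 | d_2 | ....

Answer: M ≅ ℤ^1 ⊕ ℤ/2

Derivation:
rank_ℚ(R)=1; free=2−1=1
SNF(R) diag = [2] → torsion [2]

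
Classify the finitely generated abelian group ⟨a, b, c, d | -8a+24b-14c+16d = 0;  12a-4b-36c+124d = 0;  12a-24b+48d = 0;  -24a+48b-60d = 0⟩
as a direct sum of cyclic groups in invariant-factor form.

Answer: M ≅ ℤ/2 ⊕ ℤ/4 ⊕ ℤ/12 ⊕ ℤ/36

Derivation:
rank_ℚ(R)=4; free=4−4=0
SNF(R) diag = [2, 4, 12, 36] → torsion [2, 4, 12, 36]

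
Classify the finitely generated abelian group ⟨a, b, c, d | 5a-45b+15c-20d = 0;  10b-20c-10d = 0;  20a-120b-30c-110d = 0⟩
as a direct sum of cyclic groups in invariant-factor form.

rank_ℚ(R)=3; free=4−3=1
SNF(R) diag = [5, 10, 30] → torsion [5, 10, 30]

Answer: M ≅ ℤ^1 ⊕ ℤ/5 ⊕ ℤ/10 ⊕ ℤ/30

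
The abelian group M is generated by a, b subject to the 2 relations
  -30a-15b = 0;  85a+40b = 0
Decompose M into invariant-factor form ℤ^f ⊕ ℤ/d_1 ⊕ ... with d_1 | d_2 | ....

rank_ℚ(R)=2; free=2−2=0
SNF(R) diag = [5, 15] → torsion [5, 15]

Answer: M ≅ ℤ/5 ⊕ ℤ/15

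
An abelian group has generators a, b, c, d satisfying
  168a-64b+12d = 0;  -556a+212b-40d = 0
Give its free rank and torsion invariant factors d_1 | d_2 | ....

Answer: M ≅ ℤ^2 ⊕ ℤ/4 ⊕ ℤ/4

Derivation:
rank_ℚ(R)=2; free=4−2=2
SNF(R) diag = [4, 4] → torsion [4, 4]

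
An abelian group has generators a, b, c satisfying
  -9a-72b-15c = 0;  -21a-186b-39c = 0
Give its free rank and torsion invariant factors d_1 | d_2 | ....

rank_ℚ(R)=2; free=3−2=1
SNF(R) diag = [3, 6] → torsion [3, 6]

Answer: M ≅ ℤ^1 ⊕ ℤ/3 ⊕ ℤ/6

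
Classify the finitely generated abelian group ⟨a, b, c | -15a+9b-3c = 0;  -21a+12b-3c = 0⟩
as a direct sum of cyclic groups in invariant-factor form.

rank_ℚ(R)=2; free=3−2=1
SNF(R) diag = [3, 3] → torsion [3, 3]

Answer: M ≅ ℤ^1 ⊕ ℤ/3 ⊕ ℤ/3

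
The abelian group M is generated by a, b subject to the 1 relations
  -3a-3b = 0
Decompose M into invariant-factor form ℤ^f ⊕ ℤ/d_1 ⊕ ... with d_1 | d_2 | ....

rank_ℚ(R)=1; free=2−1=1
SNF(R) diag = [3] → torsion [3]

Answer: M ≅ ℤ^1 ⊕ ℤ/3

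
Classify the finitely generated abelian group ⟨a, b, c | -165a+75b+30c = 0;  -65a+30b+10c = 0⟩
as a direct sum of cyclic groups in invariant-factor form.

rank_ℚ(R)=2; free=3−2=1
SNF(R) diag = [5, 15] → torsion [5, 15]

Answer: M ≅ ℤ^1 ⊕ ℤ/5 ⊕ ℤ/15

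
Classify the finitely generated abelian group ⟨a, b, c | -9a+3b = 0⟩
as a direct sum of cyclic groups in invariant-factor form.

Answer: M ≅ ℤ^2 ⊕ ℤ/3

Derivation:
rank_ℚ(R)=1; free=3−1=2
SNF(R) diag = [3] → torsion [3]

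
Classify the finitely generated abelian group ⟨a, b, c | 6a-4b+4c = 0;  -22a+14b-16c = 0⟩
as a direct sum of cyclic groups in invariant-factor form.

Answer: M ≅ ℤ^1 ⊕ ℤ/2 ⊕ ℤ/2

Derivation:
rank_ℚ(R)=2; free=3−2=1
SNF(R) diag = [2, 2] → torsion [2, 2]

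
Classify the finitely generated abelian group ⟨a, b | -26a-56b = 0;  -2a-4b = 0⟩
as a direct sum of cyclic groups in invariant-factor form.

rank_ℚ(R)=2; free=2−2=0
SNF(R) diag = [2, 4] → torsion [2, 4]

Answer: M ≅ ℤ/2 ⊕ ℤ/4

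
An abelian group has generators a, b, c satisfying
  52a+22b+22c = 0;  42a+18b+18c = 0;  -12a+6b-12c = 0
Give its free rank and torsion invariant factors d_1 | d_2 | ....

Answer: M ≅ ℤ/2 ⊕ ℤ/6 ⊕ ℤ/18

Derivation:
rank_ℚ(R)=3; free=3−3=0
SNF(R) diag = [2, 6, 18] → torsion [2, 6, 18]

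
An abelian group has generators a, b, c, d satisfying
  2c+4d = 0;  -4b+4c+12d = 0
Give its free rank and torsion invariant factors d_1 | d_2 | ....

rank_ℚ(R)=2; free=4−2=2
SNF(R) diag = [2, 4] → torsion [2, 4]

Answer: M ≅ ℤ^2 ⊕ ℤ/2 ⊕ ℤ/4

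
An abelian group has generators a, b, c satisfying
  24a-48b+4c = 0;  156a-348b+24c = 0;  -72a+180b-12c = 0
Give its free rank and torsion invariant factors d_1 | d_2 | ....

Answer: M ≅ ℤ/4 ⊕ ℤ/12 ⊕ ℤ/36

Derivation:
rank_ℚ(R)=3; free=3−3=0
SNF(R) diag = [4, 12, 36] → torsion [4, 12, 36]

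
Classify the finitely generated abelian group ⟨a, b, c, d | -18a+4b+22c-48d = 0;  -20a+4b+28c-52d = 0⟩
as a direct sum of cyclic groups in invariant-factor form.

Answer: M ≅ ℤ^2 ⊕ ℤ/2 ⊕ ℤ/4

Derivation:
rank_ℚ(R)=2; free=4−2=2
SNF(R) diag = [2, 4] → torsion [2, 4]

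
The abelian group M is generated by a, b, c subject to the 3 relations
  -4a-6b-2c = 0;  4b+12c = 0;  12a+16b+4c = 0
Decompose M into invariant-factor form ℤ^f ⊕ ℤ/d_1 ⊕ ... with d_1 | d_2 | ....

Answer: M ≅ ℤ/2 ⊕ ℤ/4 ⊕ ℤ/8

Derivation:
rank_ℚ(R)=3; free=3−3=0
SNF(R) diag = [2, 4, 8] → torsion [2, 4, 8]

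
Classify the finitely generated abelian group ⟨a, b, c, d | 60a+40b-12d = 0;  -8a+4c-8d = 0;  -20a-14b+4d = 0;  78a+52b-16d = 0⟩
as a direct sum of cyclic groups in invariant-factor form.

Answer: M ≅ ℤ/2 ⊕ ℤ/2 ⊕ ℤ/4 ⊕ ℤ/4

Derivation:
rank_ℚ(R)=4; free=4−4=0
SNF(R) diag = [2, 2, 4, 4] → torsion [2, 2, 4, 4]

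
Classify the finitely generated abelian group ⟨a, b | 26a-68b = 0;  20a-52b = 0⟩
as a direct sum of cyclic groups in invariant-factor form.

rank_ℚ(R)=2; free=2−2=0
SNF(R) diag = [2, 4] → torsion [2, 4]

Answer: M ≅ ℤ/2 ⊕ ℤ/4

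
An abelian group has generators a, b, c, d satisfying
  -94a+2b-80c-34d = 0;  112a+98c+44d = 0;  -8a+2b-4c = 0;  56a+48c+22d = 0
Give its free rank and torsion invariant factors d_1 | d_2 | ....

Answer: M ≅ ℤ/2 ⊕ ℤ/2 ⊕ ℤ/2 ⊕ ℤ/6

Derivation:
rank_ℚ(R)=4; free=4−4=0
SNF(R) diag = [2, 2, 2, 6] → torsion [2, 2, 2, 6]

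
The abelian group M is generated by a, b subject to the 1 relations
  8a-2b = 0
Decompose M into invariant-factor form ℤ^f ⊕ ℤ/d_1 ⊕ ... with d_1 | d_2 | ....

Answer: M ≅ ℤ^1 ⊕ ℤ/2

Derivation:
rank_ℚ(R)=1; free=2−1=1
SNF(R) diag = [2] → torsion [2]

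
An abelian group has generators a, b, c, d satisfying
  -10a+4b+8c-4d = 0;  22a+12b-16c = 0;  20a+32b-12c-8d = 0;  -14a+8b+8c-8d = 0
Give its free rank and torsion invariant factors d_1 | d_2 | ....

Answer: M ≅ ℤ/2 ⊕ ℤ/4 ⊕ ℤ/4 ⊕ ℤ/12

Derivation:
rank_ℚ(R)=4; free=4−4=0
SNF(R) diag = [2, 4, 4, 12] → torsion [2, 4, 4, 12]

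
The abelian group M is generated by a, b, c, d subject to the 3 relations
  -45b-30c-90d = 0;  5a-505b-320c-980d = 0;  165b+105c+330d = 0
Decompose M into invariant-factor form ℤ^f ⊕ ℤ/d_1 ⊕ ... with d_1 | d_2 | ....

rank_ℚ(R)=3; free=4−3=1
SNF(R) diag = [5, 15, 15] → torsion [5, 15, 15]

Answer: M ≅ ℤ^1 ⊕ ℤ/5 ⊕ ℤ/15 ⊕ ℤ/15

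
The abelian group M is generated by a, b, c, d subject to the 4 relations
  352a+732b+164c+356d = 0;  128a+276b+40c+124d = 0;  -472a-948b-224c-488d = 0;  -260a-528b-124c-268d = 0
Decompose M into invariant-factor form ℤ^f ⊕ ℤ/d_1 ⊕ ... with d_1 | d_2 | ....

Answer: M ≅ ℤ/4 ⊕ ℤ/12 ⊕ ℤ/36 ⊕ ℤ/108

Derivation:
rank_ℚ(R)=4; free=4−4=0
SNF(R) diag = [4, 12, 36, 108] → torsion [4, 12, 36, 108]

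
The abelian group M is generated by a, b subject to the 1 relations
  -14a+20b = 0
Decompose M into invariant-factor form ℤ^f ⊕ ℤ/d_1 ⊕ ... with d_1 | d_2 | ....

rank_ℚ(R)=1; free=2−1=1
SNF(R) diag = [2] → torsion [2]

Answer: M ≅ ℤ^1 ⊕ ℤ/2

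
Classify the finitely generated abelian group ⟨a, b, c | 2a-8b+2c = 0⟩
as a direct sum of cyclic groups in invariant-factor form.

rank_ℚ(R)=1; free=3−1=2
SNF(R) diag = [2] → torsion [2]

Answer: M ≅ ℤ^2 ⊕ ℤ/2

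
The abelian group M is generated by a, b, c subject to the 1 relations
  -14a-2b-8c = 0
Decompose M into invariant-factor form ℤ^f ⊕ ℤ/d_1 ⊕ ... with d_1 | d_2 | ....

Answer: M ≅ ℤ^2 ⊕ ℤ/2

Derivation:
rank_ℚ(R)=1; free=3−1=2
SNF(R) diag = [2] → torsion [2]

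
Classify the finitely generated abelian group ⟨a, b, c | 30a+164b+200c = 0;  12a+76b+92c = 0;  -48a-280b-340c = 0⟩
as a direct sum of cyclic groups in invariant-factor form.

rank_ℚ(R)=3; free=3−3=0
SNF(R) diag = [2, 4, 12] → torsion [2, 4, 12]

Answer: M ≅ ℤ/2 ⊕ ℤ/4 ⊕ ℤ/12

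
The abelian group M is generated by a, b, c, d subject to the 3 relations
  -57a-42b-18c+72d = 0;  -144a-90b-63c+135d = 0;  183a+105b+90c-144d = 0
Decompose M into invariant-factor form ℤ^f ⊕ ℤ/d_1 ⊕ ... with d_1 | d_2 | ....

rank_ℚ(R)=3; free=4−3=1
SNF(R) diag = [3, 9, 9] → torsion [3, 9, 9]

Answer: M ≅ ℤ^1 ⊕ ℤ/3 ⊕ ℤ/9 ⊕ ℤ/9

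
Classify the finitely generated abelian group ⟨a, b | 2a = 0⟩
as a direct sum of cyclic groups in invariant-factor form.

Answer: M ≅ ℤ^1 ⊕ ℤ/2

Derivation:
rank_ℚ(R)=1; free=2−1=1
SNF(R) diag = [2] → torsion [2]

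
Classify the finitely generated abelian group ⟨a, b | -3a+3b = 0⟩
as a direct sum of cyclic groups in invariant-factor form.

Answer: M ≅ ℤ^1 ⊕ ℤ/3

Derivation:
rank_ℚ(R)=1; free=2−1=1
SNF(R) diag = [3] → torsion [3]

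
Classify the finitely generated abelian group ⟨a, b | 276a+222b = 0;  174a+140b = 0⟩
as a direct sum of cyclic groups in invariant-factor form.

Answer: M ≅ ℤ/2 ⊕ ℤ/6

Derivation:
rank_ℚ(R)=2; free=2−2=0
SNF(R) diag = [2, 6] → torsion [2, 6]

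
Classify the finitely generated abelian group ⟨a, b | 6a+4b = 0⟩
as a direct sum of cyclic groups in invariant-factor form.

rank_ℚ(R)=1; free=2−1=1
SNF(R) diag = [2] → torsion [2]

Answer: M ≅ ℤ^1 ⊕ ℤ/2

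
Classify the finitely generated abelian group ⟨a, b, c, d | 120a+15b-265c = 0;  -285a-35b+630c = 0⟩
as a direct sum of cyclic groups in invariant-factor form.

rank_ℚ(R)=2; free=4−2=2
SNF(R) diag = [5, 5] → torsion [5, 5]

Answer: M ≅ ℤ^2 ⊕ ℤ/5 ⊕ ℤ/5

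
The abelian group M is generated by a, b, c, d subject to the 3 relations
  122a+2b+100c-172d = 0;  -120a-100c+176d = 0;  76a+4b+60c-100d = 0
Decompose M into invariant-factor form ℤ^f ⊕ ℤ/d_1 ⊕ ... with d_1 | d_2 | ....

Answer: M ≅ ℤ^1 ⊕ ℤ/2 ⊕ ℤ/4 ⊕ ℤ/12

Derivation:
rank_ℚ(R)=3; free=4−3=1
SNF(R) diag = [2, 4, 12] → torsion [2, 4, 12]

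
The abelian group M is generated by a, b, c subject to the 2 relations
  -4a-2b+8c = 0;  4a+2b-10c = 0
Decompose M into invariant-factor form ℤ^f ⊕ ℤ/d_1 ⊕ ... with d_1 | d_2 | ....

rank_ℚ(R)=2; free=3−2=1
SNF(R) diag = [2, 2] → torsion [2, 2]

Answer: M ≅ ℤ^1 ⊕ ℤ/2 ⊕ ℤ/2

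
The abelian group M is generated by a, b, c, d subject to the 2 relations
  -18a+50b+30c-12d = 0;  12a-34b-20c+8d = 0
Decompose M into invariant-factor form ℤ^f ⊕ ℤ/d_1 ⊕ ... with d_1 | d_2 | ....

rank_ℚ(R)=2; free=4−2=2
SNF(R) diag = [2, 2] → torsion [2, 2]

Answer: M ≅ ℤ^2 ⊕ ℤ/2 ⊕ ℤ/2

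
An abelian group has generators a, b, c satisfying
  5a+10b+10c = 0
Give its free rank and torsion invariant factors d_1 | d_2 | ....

Answer: M ≅ ℤ^2 ⊕ ℤ/5

Derivation:
rank_ℚ(R)=1; free=3−1=2
SNF(R) diag = [5] → torsion [5]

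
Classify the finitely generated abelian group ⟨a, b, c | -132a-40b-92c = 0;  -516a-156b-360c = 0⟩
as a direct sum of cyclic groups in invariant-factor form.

rank_ℚ(R)=2; free=3−2=1
SNF(R) diag = [4, 12] → torsion [4, 12]

Answer: M ≅ ℤ^1 ⊕ ℤ/4 ⊕ ℤ/12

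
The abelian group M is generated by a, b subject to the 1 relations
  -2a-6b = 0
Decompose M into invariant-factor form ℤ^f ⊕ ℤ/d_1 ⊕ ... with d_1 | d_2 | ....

Answer: M ≅ ℤ^1 ⊕ ℤ/2

Derivation:
rank_ℚ(R)=1; free=2−1=1
SNF(R) diag = [2] → torsion [2]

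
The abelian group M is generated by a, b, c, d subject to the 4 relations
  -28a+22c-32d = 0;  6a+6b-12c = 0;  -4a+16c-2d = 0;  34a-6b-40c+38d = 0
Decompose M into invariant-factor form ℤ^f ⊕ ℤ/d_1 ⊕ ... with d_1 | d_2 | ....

rank_ℚ(R)=4; free=4−4=0
SNF(R) diag = [2, 6, 18, 36] → torsion [2, 6, 18, 36]

Answer: M ≅ ℤ/2 ⊕ ℤ/6 ⊕ ℤ/18 ⊕ ℤ/36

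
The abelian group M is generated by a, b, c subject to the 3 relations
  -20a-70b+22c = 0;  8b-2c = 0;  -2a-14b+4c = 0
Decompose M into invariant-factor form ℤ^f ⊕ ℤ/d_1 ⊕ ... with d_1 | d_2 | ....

Answer: M ≅ ℤ/2 ⊕ ℤ/2 ⊕ ℤ/2

Derivation:
rank_ℚ(R)=3; free=3−3=0
SNF(R) diag = [2, 2, 2] → torsion [2, 2, 2]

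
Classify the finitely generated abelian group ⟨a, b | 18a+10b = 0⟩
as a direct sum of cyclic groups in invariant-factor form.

rank_ℚ(R)=1; free=2−1=1
SNF(R) diag = [2] → torsion [2]

Answer: M ≅ ℤ^1 ⊕ ℤ/2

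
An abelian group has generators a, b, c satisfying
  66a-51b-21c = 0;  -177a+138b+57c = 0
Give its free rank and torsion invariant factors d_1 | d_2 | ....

rank_ℚ(R)=2; free=3−2=1
SNF(R) diag = [3, 3] → torsion [3, 3]

Answer: M ≅ ℤ^1 ⊕ ℤ/3 ⊕ ℤ/3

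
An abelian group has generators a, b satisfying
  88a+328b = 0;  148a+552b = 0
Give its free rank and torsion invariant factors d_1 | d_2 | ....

rank_ℚ(R)=2; free=2−2=0
SNF(R) diag = [4, 8] → torsion [4, 8]

Answer: M ≅ ℤ/4 ⊕ ℤ/8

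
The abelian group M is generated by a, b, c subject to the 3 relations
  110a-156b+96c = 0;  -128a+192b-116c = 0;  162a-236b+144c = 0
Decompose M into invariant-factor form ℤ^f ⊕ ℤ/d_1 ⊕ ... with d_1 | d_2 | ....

Answer: M ≅ ℤ/2 ⊕ ℤ/4 ⊕ ℤ/8

Derivation:
rank_ℚ(R)=3; free=3−3=0
SNF(R) diag = [2, 4, 8] → torsion [2, 4, 8]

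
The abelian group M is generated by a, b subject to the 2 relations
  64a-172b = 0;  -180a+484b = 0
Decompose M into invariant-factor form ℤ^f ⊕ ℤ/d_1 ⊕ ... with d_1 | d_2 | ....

rank_ℚ(R)=2; free=2−2=0
SNF(R) diag = [4, 4] → torsion [4, 4]

Answer: M ≅ ℤ/4 ⊕ ℤ/4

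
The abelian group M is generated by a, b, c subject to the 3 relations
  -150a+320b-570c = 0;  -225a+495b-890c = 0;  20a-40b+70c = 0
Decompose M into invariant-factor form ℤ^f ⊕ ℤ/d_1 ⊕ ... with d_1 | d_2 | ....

rank_ℚ(R)=3; free=3−3=0
SNF(R) diag = [5, 10, 10] → torsion [5, 10, 10]

Answer: M ≅ ℤ/5 ⊕ ℤ/10 ⊕ ℤ/10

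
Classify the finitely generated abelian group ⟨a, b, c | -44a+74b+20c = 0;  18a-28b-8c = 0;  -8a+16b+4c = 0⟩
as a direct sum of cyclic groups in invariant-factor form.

Answer: M ≅ ℤ/2 ⊕ ℤ/2 ⊕ ℤ/4

Derivation:
rank_ℚ(R)=3; free=3−3=0
SNF(R) diag = [2, 2, 4] → torsion [2, 2, 4]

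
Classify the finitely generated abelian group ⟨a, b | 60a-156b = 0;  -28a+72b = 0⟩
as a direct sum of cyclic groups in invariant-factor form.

rank_ℚ(R)=2; free=2−2=0
SNF(R) diag = [4, 12] → torsion [4, 12]

Answer: M ≅ ℤ/4 ⊕ ℤ/12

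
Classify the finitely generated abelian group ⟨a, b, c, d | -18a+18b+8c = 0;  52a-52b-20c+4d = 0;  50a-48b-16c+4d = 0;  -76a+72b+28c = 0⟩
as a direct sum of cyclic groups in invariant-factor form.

rank_ℚ(R)=4; free=4−4=0
SNF(R) diag = [2, 2, 4, 4] → torsion [2, 2, 4, 4]

Answer: M ≅ ℤ/2 ⊕ ℤ/2 ⊕ ℤ/4 ⊕ ℤ/4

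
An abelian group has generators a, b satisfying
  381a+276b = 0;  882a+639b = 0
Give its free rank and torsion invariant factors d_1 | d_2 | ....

rank_ℚ(R)=2; free=2−2=0
SNF(R) diag = [3, 9] → torsion [3, 9]

Answer: M ≅ ℤ/3 ⊕ ℤ/9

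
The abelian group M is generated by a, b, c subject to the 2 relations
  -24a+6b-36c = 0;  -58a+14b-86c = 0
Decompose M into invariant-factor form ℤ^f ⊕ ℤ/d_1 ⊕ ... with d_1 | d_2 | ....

Answer: M ≅ ℤ^1 ⊕ ℤ/2 ⊕ ℤ/6

Derivation:
rank_ℚ(R)=2; free=3−2=1
SNF(R) diag = [2, 6] → torsion [2, 6]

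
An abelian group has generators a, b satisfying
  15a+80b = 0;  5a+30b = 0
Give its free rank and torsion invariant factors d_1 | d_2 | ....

Answer: M ≅ ℤ/5 ⊕ ℤ/10

Derivation:
rank_ℚ(R)=2; free=2−2=0
SNF(R) diag = [5, 10] → torsion [5, 10]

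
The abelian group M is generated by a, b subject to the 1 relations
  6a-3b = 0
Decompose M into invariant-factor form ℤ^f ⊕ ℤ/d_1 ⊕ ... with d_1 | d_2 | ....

rank_ℚ(R)=1; free=2−1=1
SNF(R) diag = [3] → torsion [3]

Answer: M ≅ ℤ^1 ⊕ ℤ/3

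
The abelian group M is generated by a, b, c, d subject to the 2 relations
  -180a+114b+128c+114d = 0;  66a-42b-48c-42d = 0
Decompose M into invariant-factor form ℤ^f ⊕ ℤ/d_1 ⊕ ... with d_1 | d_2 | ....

rank_ℚ(R)=2; free=4−2=2
SNF(R) diag = [2, 6] → torsion [2, 6]

Answer: M ≅ ℤ^2 ⊕ ℤ/2 ⊕ ℤ/6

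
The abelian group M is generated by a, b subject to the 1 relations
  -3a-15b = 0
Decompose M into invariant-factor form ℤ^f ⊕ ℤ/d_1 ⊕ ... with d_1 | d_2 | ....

Answer: M ≅ ℤ^1 ⊕ ℤ/3

Derivation:
rank_ℚ(R)=1; free=2−1=1
SNF(R) diag = [3] → torsion [3]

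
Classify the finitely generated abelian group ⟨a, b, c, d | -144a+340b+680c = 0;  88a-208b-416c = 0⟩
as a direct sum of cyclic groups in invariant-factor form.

rank_ℚ(R)=2; free=4−2=2
SNF(R) diag = [4, 8] → torsion [4, 8]

Answer: M ≅ ℤ^2 ⊕ ℤ/4 ⊕ ℤ/8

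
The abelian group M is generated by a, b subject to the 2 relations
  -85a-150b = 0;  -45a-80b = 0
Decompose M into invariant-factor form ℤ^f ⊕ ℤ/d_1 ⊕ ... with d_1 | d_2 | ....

Answer: M ≅ ℤ/5 ⊕ ℤ/10

Derivation:
rank_ℚ(R)=2; free=2−2=0
SNF(R) diag = [5, 10] → torsion [5, 10]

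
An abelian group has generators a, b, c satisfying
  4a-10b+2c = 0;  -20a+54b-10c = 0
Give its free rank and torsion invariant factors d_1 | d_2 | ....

Answer: M ≅ ℤ^1 ⊕ ℤ/2 ⊕ ℤ/4

Derivation:
rank_ℚ(R)=2; free=3−2=1
SNF(R) diag = [2, 4] → torsion [2, 4]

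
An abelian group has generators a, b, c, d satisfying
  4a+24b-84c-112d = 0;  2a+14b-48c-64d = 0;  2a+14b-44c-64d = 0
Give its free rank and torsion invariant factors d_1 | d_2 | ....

Answer: M ≅ ℤ^1 ⊕ ℤ/2 ⊕ ℤ/4 ⊕ ℤ/4

Derivation:
rank_ℚ(R)=3; free=4−3=1
SNF(R) diag = [2, 4, 4] → torsion [2, 4, 4]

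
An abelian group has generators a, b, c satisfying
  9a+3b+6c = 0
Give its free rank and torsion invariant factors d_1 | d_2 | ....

Answer: M ≅ ℤ^2 ⊕ ℤ/3

Derivation:
rank_ℚ(R)=1; free=3−1=2
SNF(R) diag = [3] → torsion [3]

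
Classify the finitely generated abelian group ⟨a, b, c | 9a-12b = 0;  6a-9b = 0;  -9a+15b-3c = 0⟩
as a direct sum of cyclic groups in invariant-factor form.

rank_ℚ(R)=3; free=3−3=0
SNF(R) diag = [3, 3, 3] → torsion [3, 3, 3]

Answer: M ≅ ℤ/3 ⊕ ℤ/3 ⊕ ℤ/3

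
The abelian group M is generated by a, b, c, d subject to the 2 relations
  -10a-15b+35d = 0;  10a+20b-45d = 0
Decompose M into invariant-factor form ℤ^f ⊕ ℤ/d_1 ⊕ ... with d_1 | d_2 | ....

Answer: M ≅ ℤ^2 ⊕ ℤ/5 ⊕ ℤ/5

Derivation:
rank_ℚ(R)=2; free=4−2=2
SNF(R) diag = [5, 5] → torsion [5, 5]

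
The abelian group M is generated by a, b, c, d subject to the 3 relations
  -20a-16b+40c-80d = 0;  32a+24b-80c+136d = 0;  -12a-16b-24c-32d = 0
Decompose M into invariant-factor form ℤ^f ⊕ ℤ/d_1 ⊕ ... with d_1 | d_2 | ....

Answer: M ≅ ℤ^1 ⊕ ℤ/4 ⊕ ℤ/8 ⊕ ℤ/16

Derivation:
rank_ℚ(R)=3; free=4−3=1
SNF(R) diag = [4, 8, 16] → torsion [4, 8, 16]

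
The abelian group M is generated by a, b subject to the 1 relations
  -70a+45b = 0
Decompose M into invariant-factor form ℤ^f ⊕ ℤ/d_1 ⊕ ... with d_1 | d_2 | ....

rank_ℚ(R)=1; free=2−1=1
SNF(R) diag = [5] → torsion [5]

Answer: M ≅ ℤ^1 ⊕ ℤ/5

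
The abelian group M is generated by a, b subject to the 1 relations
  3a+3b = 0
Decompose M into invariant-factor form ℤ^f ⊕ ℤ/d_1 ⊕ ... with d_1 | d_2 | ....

Answer: M ≅ ℤ^1 ⊕ ℤ/3

Derivation:
rank_ℚ(R)=1; free=2−1=1
SNF(R) diag = [3] → torsion [3]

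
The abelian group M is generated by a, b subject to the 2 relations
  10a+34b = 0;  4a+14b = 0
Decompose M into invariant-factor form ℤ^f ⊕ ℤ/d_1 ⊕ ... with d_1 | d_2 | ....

Answer: M ≅ ℤ/2 ⊕ ℤ/2

Derivation:
rank_ℚ(R)=2; free=2−2=0
SNF(R) diag = [2, 2] → torsion [2, 2]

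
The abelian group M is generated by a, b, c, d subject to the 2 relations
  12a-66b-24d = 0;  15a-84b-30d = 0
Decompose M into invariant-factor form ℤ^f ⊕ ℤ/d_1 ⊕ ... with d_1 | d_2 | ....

Answer: M ≅ ℤ^2 ⊕ ℤ/3 ⊕ ℤ/6

Derivation:
rank_ℚ(R)=2; free=4−2=2
SNF(R) diag = [3, 6] → torsion [3, 6]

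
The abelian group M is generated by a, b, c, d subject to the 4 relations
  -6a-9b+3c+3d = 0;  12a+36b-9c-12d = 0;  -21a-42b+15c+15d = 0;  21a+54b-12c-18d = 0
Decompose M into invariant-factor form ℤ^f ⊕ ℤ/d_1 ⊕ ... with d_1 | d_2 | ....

rank_ℚ(R)=4; free=4−4=0
SNF(R) diag = [3, 3, 3, 9] → torsion [3, 3, 3, 9]

Answer: M ≅ ℤ/3 ⊕ ℤ/3 ⊕ ℤ/3 ⊕ ℤ/9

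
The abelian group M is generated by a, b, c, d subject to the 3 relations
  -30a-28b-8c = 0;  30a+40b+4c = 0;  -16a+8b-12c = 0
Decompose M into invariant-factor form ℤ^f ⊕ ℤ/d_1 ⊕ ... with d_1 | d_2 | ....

Answer: M ≅ ℤ^1 ⊕ ℤ/2 ⊕ ℤ/4 ⊕ ℤ/4

Derivation:
rank_ℚ(R)=3; free=4−3=1
SNF(R) diag = [2, 4, 4] → torsion [2, 4, 4]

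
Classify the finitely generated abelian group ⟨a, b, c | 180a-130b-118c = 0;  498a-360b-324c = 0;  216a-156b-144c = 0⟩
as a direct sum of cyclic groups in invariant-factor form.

Answer: M ≅ ℤ/2 ⊕ ℤ/6 ⊕ ℤ/12

Derivation:
rank_ℚ(R)=3; free=3−3=0
SNF(R) diag = [2, 6, 12] → torsion [2, 6, 12]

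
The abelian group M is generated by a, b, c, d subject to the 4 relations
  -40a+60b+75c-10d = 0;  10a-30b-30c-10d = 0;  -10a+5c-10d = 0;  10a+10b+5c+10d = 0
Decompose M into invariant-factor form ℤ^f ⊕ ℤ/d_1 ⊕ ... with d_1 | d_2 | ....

Answer: M ≅ ℤ/5 ⊕ ℤ/10 ⊕ ℤ/10 ⊕ ℤ/10

Derivation:
rank_ℚ(R)=4; free=4−4=0
SNF(R) diag = [5, 10, 10, 10] → torsion [5, 10, 10, 10]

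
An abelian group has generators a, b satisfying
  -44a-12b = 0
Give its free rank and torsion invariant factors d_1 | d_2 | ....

Answer: M ≅ ℤ^1 ⊕ ℤ/4

Derivation:
rank_ℚ(R)=1; free=2−1=1
SNF(R) diag = [4] → torsion [4]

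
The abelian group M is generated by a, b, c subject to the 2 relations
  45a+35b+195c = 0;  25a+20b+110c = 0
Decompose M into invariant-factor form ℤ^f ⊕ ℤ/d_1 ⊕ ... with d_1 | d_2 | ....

Answer: M ≅ ℤ^1 ⊕ ℤ/5 ⊕ ℤ/5

Derivation:
rank_ℚ(R)=2; free=3−2=1
SNF(R) diag = [5, 5] → torsion [5, 5]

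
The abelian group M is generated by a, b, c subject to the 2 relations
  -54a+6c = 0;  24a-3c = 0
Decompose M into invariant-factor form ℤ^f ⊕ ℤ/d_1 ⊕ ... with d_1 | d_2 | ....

Answer: M ≅ ℤ^1 ⊕ ℤ/3 ⊕ ℤ/6

Derivation:
rank_ℚ(R)=2; free=3−2=1
SNF(R) diag = [3, 6] → torsion [3, 6]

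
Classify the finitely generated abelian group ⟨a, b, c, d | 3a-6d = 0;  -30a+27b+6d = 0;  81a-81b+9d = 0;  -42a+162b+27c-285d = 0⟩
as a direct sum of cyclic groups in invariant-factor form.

Answer: M ≅ ℤ/3 ⊕ ℤ/9 ⊕ ℤ/27 ⊕ ℤ/27

Derivation:
rank_ℚ(R)=4; free=4−4=0
SNF(R) diag = [3, 9, 27, 27] → torsion [3, 9, 27, 27]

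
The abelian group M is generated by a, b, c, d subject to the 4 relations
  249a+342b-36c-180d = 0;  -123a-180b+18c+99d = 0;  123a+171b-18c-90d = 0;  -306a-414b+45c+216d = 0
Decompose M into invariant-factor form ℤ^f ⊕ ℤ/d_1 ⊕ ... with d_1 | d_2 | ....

rank_ℚ(R)=4; free=4−4=0
SNF(R) diag = [3, 9, 9, 9] → torsion [3, 9, 9, 9]

Answer: M ≅ ℤ/3 ⊕ ℤ/9 ⊕ ℤ/9 ⊕ ℤ/9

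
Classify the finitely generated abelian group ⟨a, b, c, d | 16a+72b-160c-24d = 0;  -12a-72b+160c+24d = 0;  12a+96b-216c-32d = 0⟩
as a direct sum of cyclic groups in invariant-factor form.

rank_ℚ(R)=3; free=4−3=1
SNF(R) diag = [4, 8, 8] → torsion [4, 8, 8]

Answer: M ≅ ℤ^1 ⊕ ℤ/4 ⊕ ℤ/8 ⊕ ℤ/8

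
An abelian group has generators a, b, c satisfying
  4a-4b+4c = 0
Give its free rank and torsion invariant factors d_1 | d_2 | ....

rank_ℚ(R)=1; free=3−1=2
SNF(R) diag = [4] → torsion [4]

Answer: M ≅ ℤ^2 ⊕ ℤ/4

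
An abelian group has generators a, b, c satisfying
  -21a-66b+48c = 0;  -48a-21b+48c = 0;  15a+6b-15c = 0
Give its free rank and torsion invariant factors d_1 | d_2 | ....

rank_ℚ(R)=3; free=3−3=0
SNF(R) diag = [3, 9, 27] → torsion [3, 9, 27]

Answer: M ≅ ℤ/3 ⊕ ℤ/9 ⊕ ℤ/27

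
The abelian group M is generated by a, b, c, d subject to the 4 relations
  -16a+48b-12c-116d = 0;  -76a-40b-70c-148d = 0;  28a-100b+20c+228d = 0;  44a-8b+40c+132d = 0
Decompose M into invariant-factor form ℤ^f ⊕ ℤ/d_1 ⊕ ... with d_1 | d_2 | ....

rank_ℚ(R)=4; free=4−4=0
SNF(R) diag = [2, 4, 12, 36] → torsion [2, 4, 12, 36]

Answer: M ≅ ℤ/2 ⊕ ℤ/4 ⊕ ℤ/12 ⊕ ℤ/36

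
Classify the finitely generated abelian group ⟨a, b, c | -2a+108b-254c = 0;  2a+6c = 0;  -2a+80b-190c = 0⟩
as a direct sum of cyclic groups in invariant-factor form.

rank_ℚ(R)=3; free=3−3=0
SNF(R) diag = [2, 4, 8] → torsion [2, 4, 8]

Answer: M ≅ ℤ/2 ⊕ ℤ/4 ⊕ ℤ/8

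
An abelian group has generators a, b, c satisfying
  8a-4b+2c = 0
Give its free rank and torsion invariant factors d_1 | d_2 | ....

Answer: M ≅ ℤ^2 ⊕ ℤ/2

Derivation:
rank_ℚ(R)=1; free=3−1=2
SNF(R) diag = [2] → torsion [2]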